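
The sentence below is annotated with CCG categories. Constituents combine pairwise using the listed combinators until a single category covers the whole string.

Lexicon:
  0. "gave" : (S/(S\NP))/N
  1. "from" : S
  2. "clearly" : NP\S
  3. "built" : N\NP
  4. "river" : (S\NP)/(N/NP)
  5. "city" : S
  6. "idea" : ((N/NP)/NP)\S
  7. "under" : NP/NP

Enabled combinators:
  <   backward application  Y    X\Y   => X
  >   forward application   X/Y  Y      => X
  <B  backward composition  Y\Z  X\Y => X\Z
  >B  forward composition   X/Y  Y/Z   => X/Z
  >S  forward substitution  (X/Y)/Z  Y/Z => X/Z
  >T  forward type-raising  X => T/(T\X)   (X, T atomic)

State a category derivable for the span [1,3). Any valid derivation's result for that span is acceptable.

NP

[0,8] S   >
  [0,4] S/(S\NP)   >
    [0,1] "gave" : (S/(S\NP))/N
    [1,4] N   <
      [1,3] NP   <
        [1,2] "from" : S
        [2,3] "clearly" : NP\S
      [3,4] "built" : N\NP
  [4,8] S\NP   >
    [4,5] "river" : (S\NP)/(N/NP)
    [5,8] N/NP   >S
      [5,7] (N/NP)/NP   <
        [5,6] "city" : S
        [6,7] "idea" : ((N/NP)/NP)\S
      [7,8] "under" : NP/NP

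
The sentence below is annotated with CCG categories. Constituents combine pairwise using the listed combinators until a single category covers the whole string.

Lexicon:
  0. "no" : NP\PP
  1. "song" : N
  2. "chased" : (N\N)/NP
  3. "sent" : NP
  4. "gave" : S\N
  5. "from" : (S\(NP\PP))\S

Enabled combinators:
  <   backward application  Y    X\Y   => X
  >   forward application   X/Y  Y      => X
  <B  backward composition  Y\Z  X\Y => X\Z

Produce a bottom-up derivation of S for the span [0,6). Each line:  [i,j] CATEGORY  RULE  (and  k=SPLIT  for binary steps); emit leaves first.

[0,6] S   <
  [0,1] "no" : NP\PP
  [1,6] S\(NP\PP)   <
    [1,5] S   <
      [1,2] "song" : N
      [2,5] S\N   <B
        [2,4] N\N   >
          [2,3] "chased" : (N\N)/NP
          [3,4] "sent" : NP
        [4,5] "gave" : S\N
    [5,6] "from" : (S\(NP\PP))\S

[0,1] NP\PP  lex  "no"
[1,2] N  lex  "song"
[2,3] (N\N)/NP  lex  "chased"
[3,4] NP  lex  "sent"
[2,4] N\N  >  k=3
[4,5] S\N  lex  "gave"
[2,5] S\N  <B  k=4
[1,5] S  <  k=2
[5,6] (S\(NP\PP))\S  lex  "from"
[1,6] S\(NP\PP)  <  k=5
[0,6] S  <  k=1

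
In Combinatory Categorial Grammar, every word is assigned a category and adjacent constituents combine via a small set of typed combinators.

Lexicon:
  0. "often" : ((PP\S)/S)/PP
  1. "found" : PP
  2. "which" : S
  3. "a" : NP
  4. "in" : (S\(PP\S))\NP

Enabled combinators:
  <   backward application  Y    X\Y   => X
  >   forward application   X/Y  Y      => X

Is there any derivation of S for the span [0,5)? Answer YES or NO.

[0,5] S   <
  [0,3] PP\S   >
    [0,2] (PP\S)/S   >
      [0,1] "often" : ((PP\S)/S)/PP
      [1,2] "found" : PP
    [2,3] "which" : S
  [3,5] S\(PP\S)   <
    [3,4] "a" : NP
    [4,5] "in" : (S\(PP\S))\NP

YES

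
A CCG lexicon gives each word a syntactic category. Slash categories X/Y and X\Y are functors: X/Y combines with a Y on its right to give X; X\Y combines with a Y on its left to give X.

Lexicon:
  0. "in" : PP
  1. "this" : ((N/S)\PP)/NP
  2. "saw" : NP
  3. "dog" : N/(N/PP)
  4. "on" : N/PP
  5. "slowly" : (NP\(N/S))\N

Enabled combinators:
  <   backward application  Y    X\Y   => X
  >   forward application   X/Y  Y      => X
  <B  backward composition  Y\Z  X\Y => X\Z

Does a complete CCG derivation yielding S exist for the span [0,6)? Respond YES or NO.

PP ((N/S)\PP)/NP NP N/(N/PP) N/PP (NP\(N/S))\N
CKY chart[0,6] = {NP}; S ∉ chart

NO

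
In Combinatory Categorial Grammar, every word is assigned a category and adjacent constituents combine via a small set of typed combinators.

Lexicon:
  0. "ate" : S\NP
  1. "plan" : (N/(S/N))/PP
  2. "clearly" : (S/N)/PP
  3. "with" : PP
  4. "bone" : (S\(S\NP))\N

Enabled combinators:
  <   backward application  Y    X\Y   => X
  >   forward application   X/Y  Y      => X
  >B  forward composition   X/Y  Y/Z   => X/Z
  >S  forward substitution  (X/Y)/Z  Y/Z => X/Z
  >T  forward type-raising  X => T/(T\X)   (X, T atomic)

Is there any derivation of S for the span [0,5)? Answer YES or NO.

[0,5] S   <
  [0,1] "ate" : S\NP
  [1,5] S\(S\NP)   <
    [1,4] N   >
      [1,3] N/PP   >S
        [1,2] "plan" : (N/(S/N))/PP
        [2,3] "clearly" : (S/N)/PP
      [3,4] "with" : PP
    [4,5] "bone" : (S\(S\NP))\N

YES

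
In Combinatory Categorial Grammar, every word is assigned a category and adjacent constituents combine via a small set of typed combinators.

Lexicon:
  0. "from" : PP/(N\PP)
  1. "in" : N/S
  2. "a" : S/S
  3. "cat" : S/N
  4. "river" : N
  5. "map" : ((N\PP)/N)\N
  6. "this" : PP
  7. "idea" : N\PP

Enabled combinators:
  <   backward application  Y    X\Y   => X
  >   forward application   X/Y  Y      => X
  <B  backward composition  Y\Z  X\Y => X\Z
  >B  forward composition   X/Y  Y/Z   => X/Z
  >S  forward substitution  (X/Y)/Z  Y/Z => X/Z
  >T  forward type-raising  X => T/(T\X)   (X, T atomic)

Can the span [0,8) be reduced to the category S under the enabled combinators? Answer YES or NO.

NO

PP/(N\PP) N/S S/S S/N N ((N\PP)/N)\N PP N\PP
CKY chart[0,8] = {N/(N\PP), NP/(NP\PP), PP, PP/(N\N), PP/(PP\PP), S/(S\PP)}; S ∉ chart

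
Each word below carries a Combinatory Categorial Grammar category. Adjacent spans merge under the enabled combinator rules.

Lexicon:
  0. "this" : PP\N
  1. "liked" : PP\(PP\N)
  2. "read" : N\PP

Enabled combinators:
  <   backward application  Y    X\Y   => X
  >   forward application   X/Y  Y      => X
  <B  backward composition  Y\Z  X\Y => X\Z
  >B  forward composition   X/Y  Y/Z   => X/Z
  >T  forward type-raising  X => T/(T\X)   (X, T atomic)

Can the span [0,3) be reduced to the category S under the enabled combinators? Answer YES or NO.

NO

PP\N PP\(PP\N) N\PP
CKY chart[0,3] = {N, N/(N\N), NP/(NP\N), PP/(PP\N), S/(S\N)}; S ∉ chart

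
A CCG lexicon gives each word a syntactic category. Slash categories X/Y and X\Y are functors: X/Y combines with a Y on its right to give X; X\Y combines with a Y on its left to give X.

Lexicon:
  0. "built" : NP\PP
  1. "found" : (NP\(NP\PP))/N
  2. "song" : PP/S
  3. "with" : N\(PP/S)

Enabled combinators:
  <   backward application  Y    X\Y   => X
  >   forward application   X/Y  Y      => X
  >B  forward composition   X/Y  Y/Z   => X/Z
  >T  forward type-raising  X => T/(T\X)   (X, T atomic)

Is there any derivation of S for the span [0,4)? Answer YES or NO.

NO

NP\PP (NP\(NP\PP))/N PP/S N\(PP/S)
CKY chart[0,4] = {N/(N\NP), NP, NP/(NP\NP), PP/(PP\NP), S/(S\NP)}; S ∉ chart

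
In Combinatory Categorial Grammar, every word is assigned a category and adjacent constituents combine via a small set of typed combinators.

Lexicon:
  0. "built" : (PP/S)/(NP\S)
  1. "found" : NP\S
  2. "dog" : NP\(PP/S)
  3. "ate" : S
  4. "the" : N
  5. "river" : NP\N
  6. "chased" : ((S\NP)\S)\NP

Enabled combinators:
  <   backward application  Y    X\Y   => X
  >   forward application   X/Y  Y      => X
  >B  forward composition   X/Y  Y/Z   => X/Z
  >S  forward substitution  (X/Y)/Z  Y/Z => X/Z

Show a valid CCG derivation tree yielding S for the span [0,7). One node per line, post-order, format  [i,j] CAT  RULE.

[0,7] S   <
  [0,3] NP   <
    [0,2] PP/S   >
      [0,1] "built" : (PP/S)/(NP\S)
      [1,2] "found" : NP\S
    [2,3] "dog" : NP\(PP/S)
  [3,7] S\NP   <
    [3,4] "ate" : S
    [4,7] (S\NP)\S   <
      [4,6] NP   <
        [4,5] "the" : N
        [5,6] "river" : NP\N
      [6,7] "chased" : ((S\NP)\S)\NP

[0,1] (PP/S)/(NP\S)  lex  "built"
[1,2] NP\S  lex  "found"
[0,2] PP/S  >  k=1
[2,3] NP\(PP/S)  lex  "dog"
[0,3] NP  <  k=2
[3,4] S  lex  "ate"
[4,5] N  lex  "the"
[5,6] NP\N  lex  "river"
[4,6] NP  <  k=5
[6,7] ((S\NP)\S)\NP  lex  "chased"
[4,7] (S\NP)\S  <  k=6
[3,7] S\NP  <  k=4
[0,7] S  <  k=3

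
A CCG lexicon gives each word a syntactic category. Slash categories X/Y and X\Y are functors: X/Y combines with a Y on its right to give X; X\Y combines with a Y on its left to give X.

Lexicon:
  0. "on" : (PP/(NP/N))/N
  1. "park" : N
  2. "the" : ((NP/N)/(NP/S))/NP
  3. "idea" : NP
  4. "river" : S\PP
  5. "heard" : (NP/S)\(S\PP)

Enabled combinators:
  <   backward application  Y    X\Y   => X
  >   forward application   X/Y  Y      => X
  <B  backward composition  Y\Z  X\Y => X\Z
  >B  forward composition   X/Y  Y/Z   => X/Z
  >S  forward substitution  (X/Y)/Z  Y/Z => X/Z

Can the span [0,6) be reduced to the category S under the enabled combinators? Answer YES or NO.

(PP/(NP/N))/N N ((NP/N)/(NP/S))/NP NP S\PP (NP/S)\(S\PP)
CKY chart[0,6] = {PP}; S ∉ chart

NO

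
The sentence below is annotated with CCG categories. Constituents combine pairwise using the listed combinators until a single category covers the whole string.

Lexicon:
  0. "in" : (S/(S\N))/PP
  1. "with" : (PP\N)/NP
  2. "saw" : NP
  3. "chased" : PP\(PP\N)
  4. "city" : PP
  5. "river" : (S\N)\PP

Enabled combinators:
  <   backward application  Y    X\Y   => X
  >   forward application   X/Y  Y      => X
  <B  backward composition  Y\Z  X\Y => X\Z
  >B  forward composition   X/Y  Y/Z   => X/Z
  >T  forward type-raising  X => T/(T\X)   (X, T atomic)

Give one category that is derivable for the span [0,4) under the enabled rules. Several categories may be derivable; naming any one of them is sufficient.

[0,6] S   >
  [0,4] S/(S\N)   >
    [0,1] "in" : (S/(S\N))/PP
    [1,4] PP   <
      [1,3] PP\N   >
        [1,2] "with" : (PP\N)/NP
        [2,3] "saw" : NP
      [3,4] "chased" : PP\(PP\N)
  [4,6] S\N   <
    [4,5] "city" : PP
    [5,6] "river" : (S\N)\PP

S/(S\N)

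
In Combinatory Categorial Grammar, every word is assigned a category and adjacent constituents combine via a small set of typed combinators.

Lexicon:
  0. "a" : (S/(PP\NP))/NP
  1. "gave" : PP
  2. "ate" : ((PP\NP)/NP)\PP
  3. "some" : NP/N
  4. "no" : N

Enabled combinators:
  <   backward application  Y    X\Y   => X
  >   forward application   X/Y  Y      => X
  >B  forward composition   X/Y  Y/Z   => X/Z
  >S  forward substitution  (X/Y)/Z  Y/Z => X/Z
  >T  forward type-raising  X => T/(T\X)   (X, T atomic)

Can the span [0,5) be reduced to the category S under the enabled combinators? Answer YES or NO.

YES

[0,5] S   >
  [0,3] S/NP   >S
    [0,1] "a" : (S/(PP\NP))/NP
    [1,3] (PP\NP)/NP   <
      [1,2] "gave" : PP
      [2,3] "ate" : ((PP\NP)/NP)\PP
  [3,5] NP   >
    [3,4] "some" : NP/N
    [4,5] "no" : N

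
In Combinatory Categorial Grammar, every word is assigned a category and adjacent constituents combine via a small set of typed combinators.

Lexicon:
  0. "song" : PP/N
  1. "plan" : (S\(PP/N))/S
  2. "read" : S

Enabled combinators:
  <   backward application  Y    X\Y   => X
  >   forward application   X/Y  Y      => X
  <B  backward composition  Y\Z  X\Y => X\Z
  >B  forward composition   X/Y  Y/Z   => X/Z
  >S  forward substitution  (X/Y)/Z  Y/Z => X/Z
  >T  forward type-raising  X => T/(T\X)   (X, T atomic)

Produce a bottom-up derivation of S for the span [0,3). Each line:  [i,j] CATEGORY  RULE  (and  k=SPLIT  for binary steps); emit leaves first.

[0,3] S   <
  [0,1] "song" : PP/N
  [1,3] S\(PP/N)   >
    [1,2] "plan" : (S\(PP/N))/S
    [2,3] "read" : S

[0,1] PP/N  lex  "song"
[1,2] (S\(PP/N))/S  lex  "plan"
[2,3] S  lex  "read"
[1,3] S\(PP/N)  >  k=2
[0,3] S  <  k=1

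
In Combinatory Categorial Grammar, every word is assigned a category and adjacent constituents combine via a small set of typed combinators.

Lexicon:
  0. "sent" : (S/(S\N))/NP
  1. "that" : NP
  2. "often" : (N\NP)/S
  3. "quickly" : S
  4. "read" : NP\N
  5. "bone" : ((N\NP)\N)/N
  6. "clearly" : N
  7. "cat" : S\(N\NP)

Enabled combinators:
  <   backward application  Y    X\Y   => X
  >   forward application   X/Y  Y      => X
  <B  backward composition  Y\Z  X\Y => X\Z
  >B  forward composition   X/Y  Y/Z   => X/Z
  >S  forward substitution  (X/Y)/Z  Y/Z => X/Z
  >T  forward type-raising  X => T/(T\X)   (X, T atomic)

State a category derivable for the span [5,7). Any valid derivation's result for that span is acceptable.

[0,8] S   >
  [0,5] S/(S\N)   >
    [0,1] "sent" : (S/(S\N))/NP
    [1,5] NP   <
      [1,4] N   <
        [1,2] "that" : NP
        [2,4] N\NP   >
          [2,3] "often" : (N\NP)/S
          [3,4] "quickly" : S
      [4,5] "read" : NP\N
  [5,8] S\N   <B
    [5,7] (N\NP)\N   >
      [5,6] "bone" : ((N\NP)\N)/N
      [6,7] "clearly" : N
    [7,8] "cat" : S\(N\NP)

(N\NP)\N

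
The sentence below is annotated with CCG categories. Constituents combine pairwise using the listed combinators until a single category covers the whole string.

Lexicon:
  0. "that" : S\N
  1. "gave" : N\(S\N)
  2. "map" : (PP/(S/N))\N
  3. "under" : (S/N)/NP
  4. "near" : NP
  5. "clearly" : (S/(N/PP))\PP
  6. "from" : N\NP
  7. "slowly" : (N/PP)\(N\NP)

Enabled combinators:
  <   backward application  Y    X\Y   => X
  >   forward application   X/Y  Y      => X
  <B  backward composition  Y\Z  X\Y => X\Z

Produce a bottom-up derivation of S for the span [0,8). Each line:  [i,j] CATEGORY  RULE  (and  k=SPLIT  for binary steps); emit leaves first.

[0,8] S   >
  [0,6] S/(N/PP)   <
    [0,5] PP   >
      [0,3] PP/(S/N)   <
        [0,2] N   <
          [0,1] "that" : S\N
          [1,2] "gave" : N\(S\N)
        [2,3] "map" : (PP/(S/N))\N
      [3,5] S/N   >
        [3,4] "under" : (S/N)/NP
        [4,5] "near" : NP
    [5,6] "clearly" : (S/(N/PP))\PP
  [6,8] N/PP   <
    [6,7] "from" : N\NP
    [7,8] "slowly" : (N/PP)\(N\NP)

[0,1] S\N  lex  "that"
[1,2] N\(S\N)  lex  "gave"
[0,2] N  <  k=1
[2,3] (PP/(S/N))\N  lex  "map"
[0,3] PP/(S/N)  <  k=2
[3,4] (S/N)/NP  lex  "under"
[4,5] NP  lex  "near"
[3,5] S/N  >  k=4
[0,5] PP  >  k=3
[5,6] (S/(N/PP))\PP  lex  "clearly"
[0,6] S/(N/PP)  <  k=5
[6,7] N\NP  lex  "from"
[7,8] (N/PP)\(N\NP)  lex  "slowly"
[6,8] N/PP  <  k=7
[0,8] S  >  k=6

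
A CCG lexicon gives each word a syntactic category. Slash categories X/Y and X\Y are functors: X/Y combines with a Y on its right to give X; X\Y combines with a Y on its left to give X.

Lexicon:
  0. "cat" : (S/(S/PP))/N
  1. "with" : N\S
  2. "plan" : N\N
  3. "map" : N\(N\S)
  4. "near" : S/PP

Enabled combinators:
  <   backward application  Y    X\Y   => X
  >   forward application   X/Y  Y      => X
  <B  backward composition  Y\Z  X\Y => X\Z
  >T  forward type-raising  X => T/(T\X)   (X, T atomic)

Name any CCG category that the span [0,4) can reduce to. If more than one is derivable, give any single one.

S/(S/PP)

[0,5] S   >
  [0,4] S/(S/PP)   >
    [0,1] "cat" : (S/(S/PP))/N
    [1,4] N   <
      [1,3] N\S   <B
        [1,2] "with" : N\S
        [2,3] "plan" : N\N
      [3,4] "map" : N\(N\S)
  [4,5] "near" : S/PP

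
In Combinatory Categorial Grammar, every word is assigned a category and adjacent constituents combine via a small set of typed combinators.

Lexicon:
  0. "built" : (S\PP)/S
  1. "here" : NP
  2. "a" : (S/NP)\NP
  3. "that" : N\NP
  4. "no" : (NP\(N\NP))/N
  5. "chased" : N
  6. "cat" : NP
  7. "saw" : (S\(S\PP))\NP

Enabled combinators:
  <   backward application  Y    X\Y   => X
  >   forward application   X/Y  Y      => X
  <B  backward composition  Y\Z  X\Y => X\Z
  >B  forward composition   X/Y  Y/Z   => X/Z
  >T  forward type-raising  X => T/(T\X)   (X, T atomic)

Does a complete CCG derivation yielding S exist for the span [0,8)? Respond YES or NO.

[0,8] S   <
  [0,6] S\PP   >
    [0,1] "built" : (S\PP)/S
    [1,6] S   >
      [1,3] S/NP   <
        [1,2] "here" : NP
        [2,3] "a" : (S/NP)\NP
      [3,6] NP   <
        [3,4] "that" : N\NP
        [4,6] NP\(N\NP)   >
          [4,5] "no" : (NP\(N\NP))/N
          [5,6] "chased" : N
  [6,8] S\(S\PP)   <
    [6,7] "cat" : NP
    [7,8] "saw" : (S\(S\PP))\NP

YES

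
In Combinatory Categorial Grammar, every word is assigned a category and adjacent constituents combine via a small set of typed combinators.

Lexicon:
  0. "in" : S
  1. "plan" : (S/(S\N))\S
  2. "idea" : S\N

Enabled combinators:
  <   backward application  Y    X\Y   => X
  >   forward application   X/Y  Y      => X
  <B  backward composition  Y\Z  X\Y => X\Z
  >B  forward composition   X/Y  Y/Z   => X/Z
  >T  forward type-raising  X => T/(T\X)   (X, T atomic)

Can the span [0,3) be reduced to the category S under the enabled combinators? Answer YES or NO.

[0,3] S   >
  [0,2] S/(S\N)   <
    [0,1] "in" : S
    [1,2] "plan" : (S/(S\N))\S
  [2,3] "idea" : S\N

YES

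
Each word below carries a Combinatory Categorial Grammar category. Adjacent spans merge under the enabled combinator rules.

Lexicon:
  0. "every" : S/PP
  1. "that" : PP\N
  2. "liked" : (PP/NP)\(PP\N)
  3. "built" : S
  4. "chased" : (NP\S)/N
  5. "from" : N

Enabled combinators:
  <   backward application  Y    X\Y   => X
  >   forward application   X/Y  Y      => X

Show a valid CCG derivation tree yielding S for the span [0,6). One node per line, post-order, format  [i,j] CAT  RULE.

[0,1] S/PP  lex  "every"
[1,2] PP\N  lex  "that"
[2,3] (PP/NP)\(PP\N)  lex  "liked"
[1,3] PP/NP  <  k=2
[3,4] S  lex  "built"
[4,5] (NP\S)/N  lex  "chased"
[5,6] N  lex  "from"
[4,6] NP\S  >  k=5
[3,6] NP  <  k=4
[1,6] PP  >  k=3
[0,6] S  >  k=1

[0,6] S   >
  [0,1] "every" : S/PP
  [1,6] PP   >
    [1,3] PP/NP   <
      [1,2] "that" : PP\N
      [2,3] "liked" : (PP/NP)\(PP\N)
    [3,6] NP   <
      [3,4] "built" : S
      [4,6] NP\S   >
        [4,5] "chased" : (NP\S)/N
        [5,6] "from" : N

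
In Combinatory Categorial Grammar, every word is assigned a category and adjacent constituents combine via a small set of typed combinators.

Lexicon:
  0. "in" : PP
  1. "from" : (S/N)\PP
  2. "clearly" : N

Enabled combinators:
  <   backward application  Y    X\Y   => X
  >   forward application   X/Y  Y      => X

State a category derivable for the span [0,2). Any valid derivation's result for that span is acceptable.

[0,3] S   >
  [0,2] S/N   <
    [0,1] "in" : PP
    [1,2] "from" : (S/N)\PP
  [2,3] "clearly" : N

S/N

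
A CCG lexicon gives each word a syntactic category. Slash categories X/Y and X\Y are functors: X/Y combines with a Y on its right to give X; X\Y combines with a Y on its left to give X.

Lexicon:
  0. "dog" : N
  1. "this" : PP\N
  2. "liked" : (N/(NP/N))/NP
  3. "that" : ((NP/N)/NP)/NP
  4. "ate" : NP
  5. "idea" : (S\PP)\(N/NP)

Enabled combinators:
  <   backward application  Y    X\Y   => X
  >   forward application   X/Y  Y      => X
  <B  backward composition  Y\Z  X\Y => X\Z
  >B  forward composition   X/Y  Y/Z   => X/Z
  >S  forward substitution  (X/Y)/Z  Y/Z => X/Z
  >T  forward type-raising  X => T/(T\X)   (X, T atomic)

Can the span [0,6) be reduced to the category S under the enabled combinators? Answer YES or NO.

YES

[0,6] S   >
  [0,1] S/(S\N)   >T
    [0,1] "dog" : N
  [1,6] S\N   <B
    [1,2] "this" : PP\N
    [2,6] S\PP   <
      [2,5] N/NP   >S
        [2,3] "liked" : (N/(NP/N))/NP
        [3,5] (NP/N)/NP   >
          [3,4] "that" : ((NP/N)/NP)/NP
          [4,5] "ate" : NP
      [5,6] "idea" : (S\PP)\(N/NP)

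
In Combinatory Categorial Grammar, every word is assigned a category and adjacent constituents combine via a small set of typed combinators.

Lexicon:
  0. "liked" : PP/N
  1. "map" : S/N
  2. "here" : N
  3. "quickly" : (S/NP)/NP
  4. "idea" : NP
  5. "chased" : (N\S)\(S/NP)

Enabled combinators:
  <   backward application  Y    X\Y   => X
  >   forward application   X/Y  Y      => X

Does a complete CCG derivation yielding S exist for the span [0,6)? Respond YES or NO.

NO

PP/N S/N N (S/NP)/NP NP (N\S)\(S/NP)
CKY chart[0,6] = {PP}; S ∉ chart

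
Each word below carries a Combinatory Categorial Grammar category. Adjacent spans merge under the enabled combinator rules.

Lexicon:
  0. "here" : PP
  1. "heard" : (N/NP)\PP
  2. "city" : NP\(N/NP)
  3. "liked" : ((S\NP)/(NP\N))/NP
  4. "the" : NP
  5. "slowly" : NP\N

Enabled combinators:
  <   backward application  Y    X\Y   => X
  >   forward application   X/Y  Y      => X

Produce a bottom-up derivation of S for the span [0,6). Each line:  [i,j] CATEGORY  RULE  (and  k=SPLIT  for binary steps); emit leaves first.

[0,1] PP  lex  "here"
[1,2] (N/NP)\PP  lex  "heard"
[0,2] N/NP  <  k=1
[2,3] NP\(N/NP)  lex  "city"
[0,3] NP  <  k=2
[3,4] ((S\NP)/(NP\N))/NP  lex  "liked"
[4,5] NP  lex  "the"
[3,5] (S\NP)/(NP\N)  >  k=4
[5,6] NP\N  lex  "slowly"
[3,6] S\NP  >  k=5
[0,6] S  <  k=3

[0,6] S   <
  [0,3] NP   <
    [0,2] N/NP   <
      [0,1] "here" : PP
      [1,2] "heard" : (N/NP)\PP
    [2,3] "city" : NP\(N/NP)
  [3,6] S\NP   >
    [3,5] (S\NP)/(NP\N)   >
      [3,4] "liked" : ((S\NP)/(NP\N))/NP
      [4,5] "the" : NP
    [5,6] "slowly" : NP\N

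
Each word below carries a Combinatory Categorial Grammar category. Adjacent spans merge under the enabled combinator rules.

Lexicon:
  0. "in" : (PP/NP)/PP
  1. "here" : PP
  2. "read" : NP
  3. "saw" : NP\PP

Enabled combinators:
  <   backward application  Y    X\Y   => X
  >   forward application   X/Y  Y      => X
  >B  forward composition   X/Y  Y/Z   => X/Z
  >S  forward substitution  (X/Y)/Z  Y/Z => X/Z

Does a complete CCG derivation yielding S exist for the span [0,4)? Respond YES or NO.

(PP/NP)/PP PP NP NP\PP
CKY chart[0,4] = {NP}; S ∉ chart

NO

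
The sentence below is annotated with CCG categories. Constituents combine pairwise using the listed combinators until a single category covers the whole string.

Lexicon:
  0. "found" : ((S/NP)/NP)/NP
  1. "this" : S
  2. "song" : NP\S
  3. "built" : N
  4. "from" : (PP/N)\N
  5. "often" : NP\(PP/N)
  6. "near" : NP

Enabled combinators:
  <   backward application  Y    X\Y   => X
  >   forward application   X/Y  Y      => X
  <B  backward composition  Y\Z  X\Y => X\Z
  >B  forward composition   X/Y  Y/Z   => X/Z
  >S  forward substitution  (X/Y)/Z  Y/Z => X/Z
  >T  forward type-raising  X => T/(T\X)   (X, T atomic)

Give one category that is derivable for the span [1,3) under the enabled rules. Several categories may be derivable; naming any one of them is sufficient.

NP

[0,7] S   >
  [0,6] S/NP   >
    [0,3] (S/NP)/NP   >
      [0,1] "found" : ((S/NP)/NP)/NP
      [1,3] NP   >
        [1,2] NP/(NP\S)   >T
          [1,2] "this" : S
        [2,3] "song" : NP\S
    [3,6] NP   <
      [3,5] PP/N   <
        [3,4] "built" : N
        [4,5] "from" : (PP/N)\N
      [5,6] "often" : NP\(PP/N)
  [6,7] "near" : NP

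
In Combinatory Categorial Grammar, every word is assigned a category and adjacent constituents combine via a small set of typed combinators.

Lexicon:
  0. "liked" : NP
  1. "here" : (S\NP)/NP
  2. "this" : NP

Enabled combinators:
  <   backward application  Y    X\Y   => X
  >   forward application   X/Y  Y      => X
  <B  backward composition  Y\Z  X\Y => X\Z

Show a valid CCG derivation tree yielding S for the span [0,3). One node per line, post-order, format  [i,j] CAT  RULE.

[0,3] S   <
  [0,1] "liked" : NP
  [1,3] S\NP   >
    [1,2] "here" : (S\NP)/NP
    [2,3] "this" : NP

[0,1] NP  lex  "liked"
[1,2] (S\NP)/NP  lex  "here"
[2,3] NP  lex  "this"
[1,3] S\NP  >  k=2
[0,3] S  <  k=1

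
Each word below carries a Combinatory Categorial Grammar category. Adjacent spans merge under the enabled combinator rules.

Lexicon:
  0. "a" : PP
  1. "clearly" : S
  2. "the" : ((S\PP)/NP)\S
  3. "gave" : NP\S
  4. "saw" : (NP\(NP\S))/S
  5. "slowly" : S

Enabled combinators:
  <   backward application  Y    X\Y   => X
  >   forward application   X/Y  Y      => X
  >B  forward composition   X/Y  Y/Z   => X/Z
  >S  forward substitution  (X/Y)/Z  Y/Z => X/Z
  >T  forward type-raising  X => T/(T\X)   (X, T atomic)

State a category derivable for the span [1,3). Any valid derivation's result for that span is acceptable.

(S\PP)/NP

[0,6] S   <
  [0,1] "a" : PP
  [1,6] S\PP   >
    [1,3] (S\PP)/NP   <
      [1,2] "clearly" : S
      [2,3] "the" : ((S\PP)/NP)\S
    [3,6] NP   <
      [3,4] "gave" : NP\S
      [4,6] NP\(NP\S)   >
        [4,5] "saw" : (NP\(NP\S))/S
        [5,6] "slowly" : S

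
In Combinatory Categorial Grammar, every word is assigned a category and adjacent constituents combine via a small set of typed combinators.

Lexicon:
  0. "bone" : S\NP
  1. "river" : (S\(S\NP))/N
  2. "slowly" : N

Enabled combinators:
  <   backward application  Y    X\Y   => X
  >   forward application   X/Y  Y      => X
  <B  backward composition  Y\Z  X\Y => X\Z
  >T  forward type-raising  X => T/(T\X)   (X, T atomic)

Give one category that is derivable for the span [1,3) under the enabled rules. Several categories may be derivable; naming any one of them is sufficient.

[0,3] S   <
  [0,1] "bone" : S\NP
  [1,3] S\(S\NP)   >
    [1,2] "river" : (S\(S\NP))/N
    [2,3] "slowly" : N

S\(S\NP)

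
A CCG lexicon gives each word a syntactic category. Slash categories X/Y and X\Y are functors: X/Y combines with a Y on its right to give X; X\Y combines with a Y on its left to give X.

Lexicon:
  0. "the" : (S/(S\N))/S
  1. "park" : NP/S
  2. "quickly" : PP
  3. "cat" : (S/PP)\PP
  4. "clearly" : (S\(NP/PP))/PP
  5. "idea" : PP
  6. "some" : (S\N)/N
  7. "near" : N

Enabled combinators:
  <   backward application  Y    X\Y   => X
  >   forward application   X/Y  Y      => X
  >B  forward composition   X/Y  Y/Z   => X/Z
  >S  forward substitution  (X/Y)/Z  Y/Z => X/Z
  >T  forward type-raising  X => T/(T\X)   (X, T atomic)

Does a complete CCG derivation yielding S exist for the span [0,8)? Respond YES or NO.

YES

[0,8] S   >
  [0,6] S/(S\N)   >
    [0,1] "the" : (S/(S\N))/S
    [1,6] S   <
      [1,4] NP/PP   >B
        [1,2] "park" : NP/S
        [2,4] S/PP   <
          [2,3] "quickly" : PP
          [3,4] "cat" : (S/PP)\PP
      [4,6] S\(NP/PP)   >
        [4,5] "clearly" : (S\(NP/PP))/PP
        [5,6] "idea" : PP
  [6,8] S\N   >
    [6,7] "some" : (S\N)/N
    [7,8] "near" : N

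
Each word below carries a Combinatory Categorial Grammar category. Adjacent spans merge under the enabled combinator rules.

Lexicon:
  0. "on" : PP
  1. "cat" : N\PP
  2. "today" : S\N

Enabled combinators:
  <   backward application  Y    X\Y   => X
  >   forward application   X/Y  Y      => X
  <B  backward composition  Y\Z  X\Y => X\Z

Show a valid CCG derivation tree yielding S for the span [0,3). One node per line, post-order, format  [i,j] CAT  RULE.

[0,1] PP  lex  "on"
[1,2] N\PP  lex  "cat"
[0,2] N  <  k=1
[2,3] S\N  lex  "today"
[0,3] S  <  k=2

[0,3] S   <
  [0,2] N   <
    [0,1] "on" : PP
    [1,2] "cat" : N\PP
  [2,3] "today" : S\N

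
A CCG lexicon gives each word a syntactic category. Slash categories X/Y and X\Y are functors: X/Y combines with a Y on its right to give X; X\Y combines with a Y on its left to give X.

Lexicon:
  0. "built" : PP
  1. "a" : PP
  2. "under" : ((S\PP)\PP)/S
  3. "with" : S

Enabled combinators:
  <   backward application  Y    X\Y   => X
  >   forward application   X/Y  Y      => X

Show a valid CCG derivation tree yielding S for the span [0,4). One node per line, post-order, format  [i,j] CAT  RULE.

[0,1] PP  lex  "built"
[1,2] PP  lex  "a"
[2,3] ((S\PP)\PP)/S  lex  "under"
[3,4] S  lex  "with"
[2,4] (S\PP)\PP  >  k=3
[1,4] S\PP  <  k=2
[0,4] S  <  k=1

[0,4] S   <
  [0,1] "built" : PP
  [1,4] S\PP   <
    [1,2] "a" : PP
    [2,4] (S\PP)\PP   >
      [2,3] "under" : ((S\PP)\PP)/S
      [3,4] "with" : S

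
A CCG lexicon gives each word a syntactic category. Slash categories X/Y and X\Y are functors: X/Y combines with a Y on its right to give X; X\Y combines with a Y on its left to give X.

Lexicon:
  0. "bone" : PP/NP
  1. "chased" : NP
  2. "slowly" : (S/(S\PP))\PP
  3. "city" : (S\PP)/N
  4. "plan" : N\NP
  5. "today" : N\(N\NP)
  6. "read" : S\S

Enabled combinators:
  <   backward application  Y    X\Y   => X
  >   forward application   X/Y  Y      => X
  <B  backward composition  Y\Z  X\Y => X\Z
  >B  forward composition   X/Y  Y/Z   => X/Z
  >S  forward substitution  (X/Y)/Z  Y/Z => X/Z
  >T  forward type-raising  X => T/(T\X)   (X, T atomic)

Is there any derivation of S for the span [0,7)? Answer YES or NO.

[0,7] S   >
  [0,3] S/(S\PP)   <
    [0,2] PP   >
      [0,1] "bone" : PP/NP
      [1,2] "chased" : NP
    [2,3] "slowly" : (S/(S\PP))\PP
  [3,7] S\PP   <B
    [3,6] S\PP   >
      [3,4] "city" : (S\PP)/N
      [4,6] N   <
        [4,5] "plan" : N\NP
        [5,6] "today" : N\(N\NP)
    [6,7] "read" : S\S

YES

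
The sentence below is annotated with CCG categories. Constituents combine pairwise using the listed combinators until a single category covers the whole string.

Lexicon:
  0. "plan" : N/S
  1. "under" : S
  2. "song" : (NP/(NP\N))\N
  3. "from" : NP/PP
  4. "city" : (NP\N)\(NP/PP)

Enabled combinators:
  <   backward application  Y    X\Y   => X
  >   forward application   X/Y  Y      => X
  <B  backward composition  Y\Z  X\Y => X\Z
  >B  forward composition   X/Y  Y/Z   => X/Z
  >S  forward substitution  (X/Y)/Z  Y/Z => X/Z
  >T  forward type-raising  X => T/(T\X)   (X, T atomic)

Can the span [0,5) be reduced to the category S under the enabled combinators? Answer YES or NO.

NO

N/S S (NP/(NP\N))\N NP/PP (NP\N)\(NP/PP)
CKY chart[0,5] = {N/(N\NP), NP, NP/(NP\NP), PP/(PP\NP), S/(S\NP)}; S ∉ chart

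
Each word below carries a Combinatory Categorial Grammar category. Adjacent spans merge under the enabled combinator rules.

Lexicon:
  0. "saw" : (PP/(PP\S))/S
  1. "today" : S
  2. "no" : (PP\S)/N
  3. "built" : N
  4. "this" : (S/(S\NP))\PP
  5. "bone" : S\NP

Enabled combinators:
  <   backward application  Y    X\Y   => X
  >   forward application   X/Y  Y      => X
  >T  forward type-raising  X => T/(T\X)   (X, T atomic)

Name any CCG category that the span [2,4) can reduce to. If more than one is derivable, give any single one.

PP\S

[0,6] S   >
  [0,5] S/(S\NP)   <
    [0,4] PP   >
      [0,2] PP/(PP\S)   >
        [0,1] "saw" : (PP/(PP\S))/S
        [1,2] "today" : S
      [2,4] PP\S   >
        [2,3] "no" : (PP\S)/N
        [3,4] "built" : N
    [4,5] "this" : (S/(S\NP))\PP
  [5,6] "bone" : S\NP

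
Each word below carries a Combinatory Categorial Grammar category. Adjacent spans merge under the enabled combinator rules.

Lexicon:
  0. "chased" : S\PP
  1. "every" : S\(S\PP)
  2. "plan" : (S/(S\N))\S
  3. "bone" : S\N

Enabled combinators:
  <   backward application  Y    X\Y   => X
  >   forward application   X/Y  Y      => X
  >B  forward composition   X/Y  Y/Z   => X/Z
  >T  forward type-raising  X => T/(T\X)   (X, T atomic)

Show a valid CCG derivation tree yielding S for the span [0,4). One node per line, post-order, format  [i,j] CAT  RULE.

[0,1] S\PP  lex  "chased"
[1,2] S\(S\PP)  lex  "every"
[0,2] S  <  k=1
[2,3] (S/(S\N))\S  lex  "plan"
[0,3] S/(S\N)  <  k=2
[3,4] S\N  lex  "bone"
[0,4] S  >  k=3

[0,4] S   >
  [0,3] S/(S\N)   <
    [0,2] S   <
      [0,1] "chased" : S\PP
      [1,2] "every" : S\(S\PP)
    [2,3] "plan" : (S/(S\N))\S
  [3,4] "bone" : S\N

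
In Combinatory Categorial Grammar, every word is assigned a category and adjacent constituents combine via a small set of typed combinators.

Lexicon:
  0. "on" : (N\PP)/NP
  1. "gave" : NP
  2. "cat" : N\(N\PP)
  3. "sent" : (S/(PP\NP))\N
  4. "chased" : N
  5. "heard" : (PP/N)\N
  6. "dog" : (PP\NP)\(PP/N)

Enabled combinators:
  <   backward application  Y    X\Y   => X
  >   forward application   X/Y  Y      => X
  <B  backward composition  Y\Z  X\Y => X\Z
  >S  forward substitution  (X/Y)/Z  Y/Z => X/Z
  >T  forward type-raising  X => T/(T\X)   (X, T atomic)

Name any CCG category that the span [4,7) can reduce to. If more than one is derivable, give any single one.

[0,7] S   >
  [0,4] S/(PP\NP)   <
    [0,3] N   <
      [0,2] N\PP   >
        [0,1] "on" : (N\PP)/NP
        [1,2] "gave" : NP
      [2,3] "cat" : N\(N\PP)
    [3,4] "sent" : (S/(PP\NP))\N
  [4,7] PP\NP   <
    [4,6] PP/N   <
      [4,5] "chased" : N
      [5,6] "heard" : (PP/N)\N
    [6,7] "dog" : (PP\NP)\(PP/N)

PP\NP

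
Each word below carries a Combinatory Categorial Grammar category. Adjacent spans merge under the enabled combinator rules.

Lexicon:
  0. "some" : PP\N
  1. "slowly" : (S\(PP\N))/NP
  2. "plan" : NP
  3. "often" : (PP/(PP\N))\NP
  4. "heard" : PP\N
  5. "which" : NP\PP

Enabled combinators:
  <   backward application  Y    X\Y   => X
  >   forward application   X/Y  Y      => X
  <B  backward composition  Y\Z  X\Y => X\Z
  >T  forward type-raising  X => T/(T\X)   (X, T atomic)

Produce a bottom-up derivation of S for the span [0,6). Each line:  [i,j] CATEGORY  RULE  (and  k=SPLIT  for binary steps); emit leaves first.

[0,1] PP\N  lex  "some"
[1,2] (S\(PP\N))/NP  lex  "slowly"
[2,3] NP  lex  "plan"
[3,4] (PP/(PP\N))\NP  lex  "often"
[2,4] PP/(PP\N)  <  k=3
[4,5] PP\N  lex  "heard"
[2,5] PP  >  k=4
[5,6] NP\PP  lex  "which"
[2,6] NP  <  k=5
[1,6] S\(PP\N)  >  k=2
[0,6] S  <  k=1

[0,6] S   <
  [0,1] "some" : PP\N
  [1,6] S\(PP\N)   >
    [1,2] "slowly" : (S\(PP\N))/NP
    [2,6] NP   <
      [2,5] PP   >
        [2,4] PP/(PP\N)   <
          [2,3] "plan" : NP
          [3,4] "often" : (PP/(PP\N))\NP
        [4,5] "heard" : PP\N
      [5,6] "which" : NP\PP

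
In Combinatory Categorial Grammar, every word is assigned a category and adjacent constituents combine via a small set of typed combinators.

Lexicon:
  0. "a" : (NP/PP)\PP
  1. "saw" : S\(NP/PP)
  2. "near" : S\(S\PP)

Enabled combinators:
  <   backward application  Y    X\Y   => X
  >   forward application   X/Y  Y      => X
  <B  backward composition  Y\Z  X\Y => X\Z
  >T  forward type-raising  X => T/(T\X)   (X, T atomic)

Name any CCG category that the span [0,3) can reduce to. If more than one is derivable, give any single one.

[0,3] S   <
  [0,2] S\PP   <B
    [0,1] "a" : (NP/PP)\PP
    [1,2] "saw" : S\(NP/PP)
  [2,3] "near" : S\(S\PP)

S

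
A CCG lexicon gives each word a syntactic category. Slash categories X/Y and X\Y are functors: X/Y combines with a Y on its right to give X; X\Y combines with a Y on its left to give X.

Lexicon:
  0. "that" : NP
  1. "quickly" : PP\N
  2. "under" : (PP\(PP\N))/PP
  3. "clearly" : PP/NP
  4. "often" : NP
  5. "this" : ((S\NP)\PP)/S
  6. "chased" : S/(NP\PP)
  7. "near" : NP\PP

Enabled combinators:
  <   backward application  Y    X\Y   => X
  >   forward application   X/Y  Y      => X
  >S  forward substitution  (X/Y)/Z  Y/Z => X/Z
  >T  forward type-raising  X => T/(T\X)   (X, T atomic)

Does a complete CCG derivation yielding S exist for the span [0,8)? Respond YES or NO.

YES

[0,8] S   >
  [0,1] S/(S\NP)   >T
    [0,1] "that" : NP
  [1,8] S\NP   <
    [1,5] PP   <
      [1,2] "quickly" : PP\N
      [2,5] PP\(PP\N)   >
        [2,3] "under" : (PP\(PP\N))/PP
        [3,5] PP   >
          [3,4] "clearly" : PP/NP
          [4,5] "often" : NP
    [5,8] (S\NP)\PP   >
      [5,6] "this" : ((S\NP)\PP)/S
      [6,8] S   >
        [6,7] "chased" : S/(NP\PP)
        [7,8] "near" : NP\PP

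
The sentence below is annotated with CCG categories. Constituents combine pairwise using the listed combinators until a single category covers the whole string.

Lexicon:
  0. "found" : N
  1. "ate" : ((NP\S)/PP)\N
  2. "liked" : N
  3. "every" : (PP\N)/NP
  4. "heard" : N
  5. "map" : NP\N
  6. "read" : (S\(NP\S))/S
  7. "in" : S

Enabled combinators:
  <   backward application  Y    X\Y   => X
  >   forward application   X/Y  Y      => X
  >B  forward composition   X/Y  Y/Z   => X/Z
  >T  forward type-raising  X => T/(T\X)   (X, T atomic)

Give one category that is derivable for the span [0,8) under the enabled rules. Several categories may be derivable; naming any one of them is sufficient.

S

[0,8] S   <
  [0,6] NP\S   >
    [0,2] (NP\S)/PP   <
      [0,1] "found" : N
      [1,2] "ate" : ((NP\S)/PP)\N
    [2,6] PP   >
      [2,3] PP/(PP\N)   >T
        [2,3] "liked" : N
      [3,6] PP\N   >
        [3,4] "every" : (PP\N)/NP
        [4,6] NP   <
          [4,5] "heard" : N
          [5,6] "map" : NP\N
  [6,8] S\(NP\S)   >
    [6,7] "read" : (S\(NP\S))/S
    [7,8] "in" : S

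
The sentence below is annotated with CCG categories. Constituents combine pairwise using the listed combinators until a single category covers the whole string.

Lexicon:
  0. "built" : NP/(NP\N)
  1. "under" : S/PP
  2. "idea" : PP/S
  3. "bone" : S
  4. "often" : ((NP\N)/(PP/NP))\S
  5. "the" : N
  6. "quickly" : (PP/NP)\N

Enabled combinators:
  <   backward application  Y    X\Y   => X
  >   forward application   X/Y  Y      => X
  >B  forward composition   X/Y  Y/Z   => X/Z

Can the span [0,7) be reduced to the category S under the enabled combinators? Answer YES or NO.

NP/(NP\N) S/PP PP/S S ((NP\N)/(PP/NP))\S N (PP/NP)\N
CKY chart[0,7] = {NP}; S ∉ chart

NO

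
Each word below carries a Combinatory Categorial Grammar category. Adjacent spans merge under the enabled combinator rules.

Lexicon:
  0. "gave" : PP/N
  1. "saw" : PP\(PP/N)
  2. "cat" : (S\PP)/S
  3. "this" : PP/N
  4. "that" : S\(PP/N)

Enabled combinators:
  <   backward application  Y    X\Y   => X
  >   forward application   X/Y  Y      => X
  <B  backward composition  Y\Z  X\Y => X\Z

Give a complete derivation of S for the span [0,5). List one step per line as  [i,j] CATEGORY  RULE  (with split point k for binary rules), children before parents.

[0,5] S   <
  [0,2] PP   <
    [0,1] "gave" : PP/N
    [1,2] "saw" : PP\(PP/N)
  [2,5] S\PP   >
    [2,3] "cat" : (S\PP)/S
    [3,5] S   <
      [3,4] "this" : PP/N
      [4,5] "that" : S\(PP/N)

[0,1] PP/N  lex  "gave"
[1,2] PP\(PP/N)  lex  "saw"
[0,2] PP  <  k=1
[2,3] (S\PP)/S  lex  "cat"
[3,4] PP/N  lex  "this"
[4,5] S\(PP/N)  lex  "that"
[3,5] S  <  k=4
[2,5] S\PP  >  k=3
[0,5] S  <  k=2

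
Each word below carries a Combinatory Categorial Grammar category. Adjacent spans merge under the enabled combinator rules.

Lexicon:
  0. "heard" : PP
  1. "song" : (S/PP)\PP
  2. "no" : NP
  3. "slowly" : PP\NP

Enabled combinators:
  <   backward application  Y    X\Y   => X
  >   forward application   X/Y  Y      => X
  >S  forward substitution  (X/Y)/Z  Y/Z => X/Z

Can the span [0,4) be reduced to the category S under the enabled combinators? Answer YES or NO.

[0,4] S   >
  [0,2] S/PP   <
    [0,1] "heard" : PP
    [1,2] "song" : (S/PP)\PP
  [2,4] PP   <
    [2,3] "no" : NP
    [3,4] "slowly" : PP\NP

YES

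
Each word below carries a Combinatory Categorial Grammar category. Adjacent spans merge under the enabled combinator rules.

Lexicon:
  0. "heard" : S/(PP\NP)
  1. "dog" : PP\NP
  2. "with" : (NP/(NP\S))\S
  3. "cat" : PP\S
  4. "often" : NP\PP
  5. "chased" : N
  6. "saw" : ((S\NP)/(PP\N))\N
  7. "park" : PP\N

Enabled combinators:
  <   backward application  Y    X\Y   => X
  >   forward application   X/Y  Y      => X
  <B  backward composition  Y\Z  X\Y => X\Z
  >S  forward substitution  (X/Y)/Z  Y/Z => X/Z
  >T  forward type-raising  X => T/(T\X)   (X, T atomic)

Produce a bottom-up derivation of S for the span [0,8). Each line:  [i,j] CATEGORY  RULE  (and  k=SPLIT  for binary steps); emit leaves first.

[0,8] S   <
  [0,5] NP   >
    [0,3] NP/(NP\S)   <
      [0,2] S   >
        [0,1] "heard" : S/(PP\NP)
        [1,2] "dog" : PP\NP
      [2,3] "with" : (NP/(NP\S))\S
    [3,5] NP\S   <B
      [3,4] "cat" : PP\S
      [4,5] "often" : NP\PP
  [5,8] S\NP   >
    [5,7] (S\NP)/(PP\N)   <
      [5,6] "chased" : N
      [6,7] "saw" : ((S\NP)/(PP\N))\N
    [7,8] "park" : PP\N

[0,1] S/(PP\NP)  lex  "heard"
[1,2] PP\NP  lex  "dog"
[0,2] S  >  k=1
[2,3] (NP/(NP\S))\S  lex  "with"
[0,3] NP/(NP\S)  <  k=2
[3,4] PP\S  lex  "cat"
[4,5] NP\PP  lex  "often"
[3,5] NP\S  <B  k=4
[0,5] NP  >  k=3
[5,6] N  lex  "chased"
[6,7] ((S\NP)/(PP\N))\N  lex  "saw"
[5,7] (S\NP)/(PP\N)  <  k=6
[7,8] PP\N  lex  "park"
[5,8] S\NP  >  k=7
[0,8] S  <  k=5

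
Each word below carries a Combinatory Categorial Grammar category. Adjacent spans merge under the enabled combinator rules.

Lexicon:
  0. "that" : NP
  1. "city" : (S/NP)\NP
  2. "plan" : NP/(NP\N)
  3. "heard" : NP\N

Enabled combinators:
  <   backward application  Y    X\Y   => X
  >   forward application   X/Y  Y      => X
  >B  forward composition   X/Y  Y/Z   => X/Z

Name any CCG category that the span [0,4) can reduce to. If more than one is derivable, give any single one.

S

[0,4] S   >
  [0,2] S/NP   <
    [0,1] "that" : NP
    [1,2] "city" : (S/NP)\NP
  [2,4] NP   >
    [2,3] "plan" : NP/(NP\N)
    [3,4] "heard" : NP\N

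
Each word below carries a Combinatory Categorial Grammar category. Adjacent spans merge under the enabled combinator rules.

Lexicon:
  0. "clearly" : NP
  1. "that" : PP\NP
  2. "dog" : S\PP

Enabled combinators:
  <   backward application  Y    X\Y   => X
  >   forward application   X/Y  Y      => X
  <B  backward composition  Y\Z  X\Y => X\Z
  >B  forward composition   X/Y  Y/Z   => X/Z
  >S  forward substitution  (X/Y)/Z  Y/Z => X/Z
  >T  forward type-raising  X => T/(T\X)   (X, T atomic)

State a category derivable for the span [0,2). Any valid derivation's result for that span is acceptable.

[0,3] S   <
  [0,2] PP   >
    [0,1] PP/(PP\NP)   >T
      [0,1] "clearly" : NP
    [1,2] "that" : PP\NP
  [2,3] "dog" : S\PP

PP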